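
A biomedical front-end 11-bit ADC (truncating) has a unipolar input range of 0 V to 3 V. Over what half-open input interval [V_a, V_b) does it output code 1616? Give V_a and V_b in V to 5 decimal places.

[2.36719 V, 2.36865 V)

LSB = 3/2^11 = 1.465 mV.
V_a = V_low + 1616·LSB = 2.36719 V; V_b = V_low + 1617·LSB = 2.36865 V.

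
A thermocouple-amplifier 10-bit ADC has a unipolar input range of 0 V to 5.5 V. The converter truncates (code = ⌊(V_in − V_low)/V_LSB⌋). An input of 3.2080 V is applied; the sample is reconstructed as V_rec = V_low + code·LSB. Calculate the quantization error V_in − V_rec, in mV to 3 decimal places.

1.457 mV

Step size: 5.5 V ÷ 2^10 = 5.371 mV.
(3.2080 − 0)/0.00537109 = 597.2713; ⌊·⌋ gives code 597.
Code 597 maps back to 0 + 597×0.00537109 V = 3.206543 V.
Difference: 0.00145703 V → 1.457 mV.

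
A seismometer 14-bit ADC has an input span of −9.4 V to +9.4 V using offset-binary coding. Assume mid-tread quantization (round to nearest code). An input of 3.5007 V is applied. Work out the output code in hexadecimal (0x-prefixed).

LSB = 18.8 V / 16384 = 1.147 mV.
(V_in − V_low)/LSB = (3.5007 − (−9.4)) / 0.00114746 = 11242.823.
round(11242.823) = 11243.
In hexadecimal (0x-prefixed): 0x2BEB.

code 0x2BEB (decimal 11243)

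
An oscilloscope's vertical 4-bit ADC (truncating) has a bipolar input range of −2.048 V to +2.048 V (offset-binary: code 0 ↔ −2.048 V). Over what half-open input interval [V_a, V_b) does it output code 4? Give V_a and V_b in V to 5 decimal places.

LSB = 4.096/2^4 = 256.000 mV.
V_a = V_low + 4·LSB = -1.024 V; V_b = V_low + 5·LSB = -0.768 V.

[-1.02400 V, -0.76800 V)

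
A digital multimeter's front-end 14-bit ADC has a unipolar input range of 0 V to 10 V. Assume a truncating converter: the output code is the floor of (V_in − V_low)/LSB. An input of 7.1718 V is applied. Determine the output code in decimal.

With 16384 levels over 10 V, one step is 0.610 mV.
(7.1718 − 0) / 0.000610352 = 11750.277 LSBs.
So the output code is 11750.

code 11750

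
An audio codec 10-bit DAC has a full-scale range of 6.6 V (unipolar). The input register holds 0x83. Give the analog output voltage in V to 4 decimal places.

0.8443 V

LSB = 6.6 V / 2^10 = 6.445 mV.
Code 0x83 = 131 decimal.
V_out = 0 + 131 × 0.00644531 V = 0.844336 V.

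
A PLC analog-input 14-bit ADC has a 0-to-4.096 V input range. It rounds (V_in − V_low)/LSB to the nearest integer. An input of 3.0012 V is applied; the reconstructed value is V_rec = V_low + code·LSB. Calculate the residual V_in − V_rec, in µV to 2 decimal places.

One LSB is 4.096 V / 16384 = 250.00 µV.
(3.0012 − 0)/0.00025 = 12004.8000; round gives code 12005.
Reconstructed: 3.00125 V.
V_in − V_rec = -5e-05 V = -50.00 µV.

-50.00 µV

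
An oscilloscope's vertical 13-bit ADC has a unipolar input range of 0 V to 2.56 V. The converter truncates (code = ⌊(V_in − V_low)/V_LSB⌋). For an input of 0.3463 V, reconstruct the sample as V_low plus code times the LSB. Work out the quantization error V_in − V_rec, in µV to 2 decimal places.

One LSB is 2.56 V / 8192 = 312.50 µV.
(V_in − V_low)/LSB = (0.3463 − 0)/0.0003125 = 1108.1600 → code 1108 (floor).
Code 1108 maps back to 0 + 1108×0.0003125 V = 0.34625 V.
Error = 0.3463 − 0.34625 = 5e-05 V = 50.00 µV.

50.00 µV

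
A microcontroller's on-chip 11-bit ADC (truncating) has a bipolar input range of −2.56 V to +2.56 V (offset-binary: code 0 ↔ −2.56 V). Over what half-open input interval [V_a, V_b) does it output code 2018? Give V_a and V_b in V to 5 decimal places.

LSB = 5.12/2^11 = 2.500 mV.
V_a = V_low + 2018·LSB = 2.485 V; V_b = V_low + 2019·LSB = 2.4875 V.

[2.48500 V, 2.48750 V)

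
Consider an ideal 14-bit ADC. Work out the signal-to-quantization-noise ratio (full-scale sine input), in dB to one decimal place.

86.0 dB

SNR ≈ 6.02·N + 1.76 dB = 6.02·14 + 1.76 = 86.04 dB.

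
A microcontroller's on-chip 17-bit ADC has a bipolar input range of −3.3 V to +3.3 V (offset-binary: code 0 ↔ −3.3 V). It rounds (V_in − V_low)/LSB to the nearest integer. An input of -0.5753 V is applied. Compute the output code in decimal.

code 54111

With 131072 levels over 6.6 V, one step is 50.35 µV.
(-0.5753 − (−3.3)) / 5.0354e-05 = 54110.891 LSBs.
Round → code 54111.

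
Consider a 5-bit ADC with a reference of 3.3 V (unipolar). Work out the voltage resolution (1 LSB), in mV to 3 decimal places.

103.125 mV

Full-scale span = 3.3 V.
LSB = 3.3 / 2^5 = 3.3 / 32 = 0.103125 V = 103.125 mV.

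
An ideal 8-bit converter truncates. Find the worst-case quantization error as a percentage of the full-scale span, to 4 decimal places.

0.3906 %

Truncating → worst-case error = 1 LSB = V_FS/2^8, so 100/256 = 0.390625 % of full scale.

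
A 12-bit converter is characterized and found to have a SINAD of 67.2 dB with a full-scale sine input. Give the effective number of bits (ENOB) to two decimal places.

10.87 bits

ENOB = (SINAD − 1.76) / 6.02 = (67.2 − 1.76)/6.02 = 10.870.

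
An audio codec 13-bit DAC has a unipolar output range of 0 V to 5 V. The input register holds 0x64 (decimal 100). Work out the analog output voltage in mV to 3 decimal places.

61.035 mV

LSB = 5 V / 2^13 = 0.610 mV.
Code 0x64 = 100 decimal.
V_out = 0 + 100 × 0.000610352 V = 0.0610352 V.
= 61.035 mV.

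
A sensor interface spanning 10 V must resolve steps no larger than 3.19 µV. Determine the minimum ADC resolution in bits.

Number of steps required ≥ 10 V / 3.19 µV = 3134796.24.
Need 2^N ≥ 3134796.24; 2^21 = 2097152, 2^22 = 4194304.
Minimum N = 22.

22 bits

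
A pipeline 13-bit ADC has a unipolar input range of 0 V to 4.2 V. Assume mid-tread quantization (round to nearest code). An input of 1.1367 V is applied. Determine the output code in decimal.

code 2217

Full-scale span = 4.2 V; LSB = 4.2/2^13 = 0.513 mV.
(V_in − V_low)/LSB = (1.1367 − 0) / 0.000512695 = 2217.106.
Round → code 2217.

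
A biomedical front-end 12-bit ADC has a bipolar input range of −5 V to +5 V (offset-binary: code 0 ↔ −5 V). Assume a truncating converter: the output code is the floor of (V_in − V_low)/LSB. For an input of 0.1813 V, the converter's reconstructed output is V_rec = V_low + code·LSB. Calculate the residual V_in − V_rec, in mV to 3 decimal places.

Step size: 10 V ÷ 2^12 = 2.441 mV.
(0.1813 − (−5))/0.00244141 = 2122.2605; ⌊·⌋ gives code 2122.
Code 2122 maps back to (−5) + 2122×0.00244141 V = 0.18066406 V.
Difference: 0.000635938 V → 0.636 mV.

0.636 mV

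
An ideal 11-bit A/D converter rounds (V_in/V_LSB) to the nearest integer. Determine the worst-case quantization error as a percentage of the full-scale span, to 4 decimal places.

Rounding → worst-case error = ½ LSB = V_FS/2^12, so 100/4096 = 0.0244141 % of full scale.

0.0244 %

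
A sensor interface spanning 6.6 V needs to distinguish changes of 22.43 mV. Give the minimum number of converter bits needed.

Number of steps required ≥ 6.6 V / 22.43 mV = 294.25.
Need 2^N ≥ 294.25; 2^8 = 256, 2^9 = 512.
Minimum N = 9.

9 bits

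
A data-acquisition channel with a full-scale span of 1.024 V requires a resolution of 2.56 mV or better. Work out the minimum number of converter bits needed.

9 bits

Number of steps required ≥ 1.024 V / 2.56 mV = 400.00.
Need 2^N ≥ 400.00; 2^8 = 256, 2^9 = 512.
Minimum N = 9.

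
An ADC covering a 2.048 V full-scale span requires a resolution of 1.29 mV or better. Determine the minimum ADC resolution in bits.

11 bits

Number of steps required ≥ 2.048 V / 1.29 mV = 1587.60.
Need 2^N ≥ 1587.60; 2^10 = 1024, 2^11 = 2048.
Minimum N = 11.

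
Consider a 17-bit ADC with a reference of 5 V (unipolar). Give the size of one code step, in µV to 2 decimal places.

Full-scale span = 5 V.
LSB = 5 / 2^17 = 5 / 131072 = 3.8147e-05 V = 38.15 µV.

38.15 µV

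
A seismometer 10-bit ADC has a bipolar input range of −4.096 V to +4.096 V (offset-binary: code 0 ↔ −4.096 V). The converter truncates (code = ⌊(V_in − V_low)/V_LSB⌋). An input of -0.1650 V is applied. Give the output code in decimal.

code 491

Full-scale span = 8.192 V; LSB = 8.192/2^10 = 8.000 mV.
Input sits at 491.375 steps above V_low.
So the output code is 491.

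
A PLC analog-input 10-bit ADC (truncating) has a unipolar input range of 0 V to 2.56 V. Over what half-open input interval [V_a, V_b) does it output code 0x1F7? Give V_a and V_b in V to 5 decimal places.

[1.25750 V, 1.26000 V)

LSB = 2.56/2^10 = 2.500 mV.
Code 0x1F7 = 503 decimal.
V_a = V_low + 503·LSB = 1.2575 V; V_b = V_low + 504·LSB = 1.26 V.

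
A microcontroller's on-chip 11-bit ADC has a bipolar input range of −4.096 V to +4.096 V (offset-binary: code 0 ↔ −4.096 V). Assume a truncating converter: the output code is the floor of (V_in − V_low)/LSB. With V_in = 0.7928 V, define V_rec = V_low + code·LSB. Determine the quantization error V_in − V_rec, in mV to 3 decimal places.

Step size: 8.192 V ÷ 2^11 = 4.000 mV.
(V_in − V_low)/LSB = (0.7928 − (−4.096))/0.004 = 1222.2000 → code 1222 (floor).
Reconstructed: 0.792 V.
V_in − V_rec = 0.0008 V = 0.800 mV.

0.800 mV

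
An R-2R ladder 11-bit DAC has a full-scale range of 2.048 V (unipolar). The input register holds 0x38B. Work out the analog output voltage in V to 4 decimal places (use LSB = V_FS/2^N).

0.9070 V

LSB = 2.048 V / 2^11 = 1.000 mV.
Code 0x38B = 907 decimal.
V_out = 0 + 907 × 0.001 V = 0.907 V.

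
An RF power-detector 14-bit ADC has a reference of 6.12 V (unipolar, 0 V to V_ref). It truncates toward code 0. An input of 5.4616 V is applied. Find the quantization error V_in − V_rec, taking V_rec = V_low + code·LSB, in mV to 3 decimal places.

0.142 mV

Step size: 6.12 V ÷ 2^14 = 373.54 µV.
(V_in − V_low)/LSB = (5.4616 − 0)/0.000373535 = 14621.3814 → code 14621 (floor).
Code 14621 maps back to 0 + 14621×0.000373535 V = 5.4614575 V.
V_in − V_rec = 0.00014248 V = 0.142 mV.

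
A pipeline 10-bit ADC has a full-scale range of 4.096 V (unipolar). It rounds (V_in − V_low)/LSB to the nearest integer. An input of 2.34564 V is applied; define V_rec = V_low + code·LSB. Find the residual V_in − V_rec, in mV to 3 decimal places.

Step size: 4.096 V ÷ 2^10 = 4.000 mV.
Scaled input = 586.4100 LSBs, so code = 586.
Code 586 maps back to 0 + 586×0.004 V = 2.344 V.
Error = 2.34564 − 2.344 = 0.00164 V = 1.640 mV.

1.640 mV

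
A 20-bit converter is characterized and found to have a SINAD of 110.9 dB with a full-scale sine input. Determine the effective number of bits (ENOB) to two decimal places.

18.13 bits

ENOB = (SINAD − 1.76) / 6.02 = (110.9 − 1.76)/6.02 = 18.130.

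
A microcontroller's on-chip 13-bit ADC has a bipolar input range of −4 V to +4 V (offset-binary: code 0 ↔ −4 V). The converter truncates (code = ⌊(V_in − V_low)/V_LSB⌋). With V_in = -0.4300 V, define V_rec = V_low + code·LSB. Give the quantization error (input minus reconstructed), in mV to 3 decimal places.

Step size: 8 V ÷ 2^13 = 0.977 mV.
Scaled input = 3655.6800 LSBs, so code = 3655.
V_rec = (−4) + 3655·0.000976562 = -0.43066406 V.
Difference: 0.000664063 V → 0.664 mV.

0.664 mV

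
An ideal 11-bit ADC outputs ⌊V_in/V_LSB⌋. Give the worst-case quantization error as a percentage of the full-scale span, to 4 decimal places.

Truncating → worst-case error = 1 LSB = V_FS/2^11, so 100/2048 = 0.0488281 % of full scale.

0.0488 %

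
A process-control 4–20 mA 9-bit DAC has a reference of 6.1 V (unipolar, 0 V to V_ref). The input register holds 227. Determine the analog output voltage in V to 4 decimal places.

2.7045 V

LSB = 6.1 V / 2^9 = 11.914 mV.
V_out = 0 + 227 × 0.0119141 V = 2.70449 V.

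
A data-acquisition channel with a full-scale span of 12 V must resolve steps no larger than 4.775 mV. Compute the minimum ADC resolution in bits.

12 bits

Number of steps required ≥ 12 V / 4.775 mV = 2513.09.
Need 2^N ≥ 2513.09; 2^11 = 2048, 2^12 = 4096.
Minimum N = 12.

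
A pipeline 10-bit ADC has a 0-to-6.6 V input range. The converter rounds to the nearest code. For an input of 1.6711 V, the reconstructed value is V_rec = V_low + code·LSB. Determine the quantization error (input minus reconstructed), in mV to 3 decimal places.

One LSB is 6.6 V / 1024 = 6.445 mV.
(1.6711 − 0)/0.00644531 = 259.2737; round gives code 259.
Reconstructed: 1.6693359 V.
V_in − V_rec = 0.00176406 V = 1.764 mV.

1.764 mV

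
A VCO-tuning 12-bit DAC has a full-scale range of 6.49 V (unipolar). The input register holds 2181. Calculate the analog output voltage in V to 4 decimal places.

LSB = 6.49 V / 2^12 = 1.584 mV.
V_out = 0 + 2181 × 0.00158447 V = 3.45573 V.

3.4557 V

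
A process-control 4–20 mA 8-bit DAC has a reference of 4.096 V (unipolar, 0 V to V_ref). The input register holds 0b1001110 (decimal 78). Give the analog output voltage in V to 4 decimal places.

LSB = 4.096 V / 2^8 = 16.000 mV.
Code 0b1001110 = 78 decimal.
V_out = 0 + 78 × 0.016 V = 1.248 V.

1.2480 V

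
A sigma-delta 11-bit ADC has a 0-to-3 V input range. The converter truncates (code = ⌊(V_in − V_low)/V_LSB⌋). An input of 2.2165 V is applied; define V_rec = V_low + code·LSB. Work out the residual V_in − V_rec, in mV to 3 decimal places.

Step size: 3 V ÷ 2^11 = 1.465 mV.
Scaled input = 1513.1307 LSBs, so code = 1513.
Code 1513 maps back to 0 + 1513×0.00146484 V = 2.2163086 V.
Error = 2.2165 − 2.2163086 = 0.000191406 V = 0.191 mV.

0.191 mV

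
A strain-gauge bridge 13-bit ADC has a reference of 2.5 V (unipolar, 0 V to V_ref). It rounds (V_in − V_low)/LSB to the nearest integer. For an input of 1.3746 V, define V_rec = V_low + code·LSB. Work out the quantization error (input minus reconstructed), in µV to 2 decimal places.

88.28 µV

One LSB is 2.5 V / 8192 = 305.18 µV.
(1.3746 − 0)/0.000305176 = 4504.2893; round gives code 4504.
Reconstructed: 1.3745117 V.
V_in − V_rec = 8.82812e-05 V = 88.28 µV.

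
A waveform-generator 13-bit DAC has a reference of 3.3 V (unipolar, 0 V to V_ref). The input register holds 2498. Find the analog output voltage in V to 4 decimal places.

LSB = 3.3 V / 2^13 = 402.83 µV.
V_out = 0 + 2498 × 0.000402832 V = 1.00627 V.

1.0063 V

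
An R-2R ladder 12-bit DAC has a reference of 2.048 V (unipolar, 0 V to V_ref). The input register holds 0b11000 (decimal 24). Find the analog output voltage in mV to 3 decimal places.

LSB = 2.048 V / 2^12 = 0.500 mV.
Code 0b11000 = 24 decimal.
V_out = 0 + 24 × 0.0005 V = 0.012 V.
= 12.000 mV.

12.000 mV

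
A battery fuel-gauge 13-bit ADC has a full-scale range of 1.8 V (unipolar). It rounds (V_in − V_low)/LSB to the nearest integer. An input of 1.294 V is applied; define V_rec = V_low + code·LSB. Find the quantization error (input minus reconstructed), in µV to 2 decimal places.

One LSB is 1.8 V / 8192 = 219.73 µV.
Scaled input = 5889.1378 LSBs, so code = 5889.
V_rec = 0 + 5889·0.000219727 = 1.2939697 V.
Difference: 3.02734e-05 V → 30.27 µV.

30.27 µV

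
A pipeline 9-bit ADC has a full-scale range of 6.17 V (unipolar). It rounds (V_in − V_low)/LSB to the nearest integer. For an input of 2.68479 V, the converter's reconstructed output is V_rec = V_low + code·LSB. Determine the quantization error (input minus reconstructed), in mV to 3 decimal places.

-2.534 mV

Step size: 6.17 V ÷ 2^9 = 12.051 mV.
(2.68479 − 0)/0.0120508 = 222.7897; round gives code 223.
Reconstructed: 2.6873242 V.
Difference: -0.00253422 V → -2.534 mV.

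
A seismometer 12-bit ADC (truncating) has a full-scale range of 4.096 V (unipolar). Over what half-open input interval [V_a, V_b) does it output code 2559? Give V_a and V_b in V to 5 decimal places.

LSB = 4.096/2^12 = 1.000 mV.
V_a = V_low + 2559·LSB = 2.559 V; V_b = V_low + 2560·LSB = 2.56 V.

[2.55900 V, 2.56000 V)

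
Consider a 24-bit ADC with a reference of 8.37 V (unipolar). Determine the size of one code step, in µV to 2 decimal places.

Full-scale span = 8.37 V.
LSB = 8.37 / 2^24 = 8.37 / 16777216 = 4.98891e-07 V = 0.50 µV.

0.50 µV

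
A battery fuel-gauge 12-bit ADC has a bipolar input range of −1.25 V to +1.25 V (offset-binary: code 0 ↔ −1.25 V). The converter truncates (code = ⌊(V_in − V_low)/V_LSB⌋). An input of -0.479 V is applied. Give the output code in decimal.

code 1263

Full-scale span = 2.5 V; LSB = 2.5/2^12 = 0.610 mV.
(V_in − V_low)/LSB = (-0.479 − (−1.25)) / 0.000610352 = 1263.206.
So the output code is 1263.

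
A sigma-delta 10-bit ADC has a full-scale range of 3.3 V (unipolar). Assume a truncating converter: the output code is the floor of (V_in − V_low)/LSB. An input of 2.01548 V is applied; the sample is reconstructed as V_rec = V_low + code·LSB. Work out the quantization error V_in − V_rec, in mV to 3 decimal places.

1.320 mV

Step size: 3.3 V ÷ 2^10 = 3.223 mV.
(V_in − V_low)/LSB = (2.01548 − 0)/0.00322266 = 625.4096 → code 625 (floor).
Code 625 maps back to 0 + 625×0.00322266 V = 2.0141602 V.
V_in − V_rec = 0.00131984 V = 1.320 mV.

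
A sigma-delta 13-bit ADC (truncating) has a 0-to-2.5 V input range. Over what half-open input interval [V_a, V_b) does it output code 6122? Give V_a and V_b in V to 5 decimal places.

[1.86829 V, 1.86859 V)

LSB = 2.5/2^13 = 305.18 µV.
V_a = V_low + 6122·LSB = 1.86829 V; V_b = V_low + 6123·LSB = 1.86859 V.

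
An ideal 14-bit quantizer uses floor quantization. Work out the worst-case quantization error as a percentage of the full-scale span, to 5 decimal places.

Truncating → worst-case error = 1 LSB = V_FS/2^14, so 100/16384 = 0.00610352 % of full scale.

0.00610 %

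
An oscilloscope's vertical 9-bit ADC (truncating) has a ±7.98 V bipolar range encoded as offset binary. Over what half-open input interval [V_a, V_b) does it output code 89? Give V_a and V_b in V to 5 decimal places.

[-5.20570 V, -5.17453 V)

LSB = 15.96/2^9 = 31.172 mV.
V_a = V_low + 89·LSB = -5.2057 V; V_b = V_low + 90·LSB = -5.17453 V.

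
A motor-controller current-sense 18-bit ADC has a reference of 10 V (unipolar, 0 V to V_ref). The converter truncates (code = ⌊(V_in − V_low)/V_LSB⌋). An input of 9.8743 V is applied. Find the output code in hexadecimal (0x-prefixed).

code 0x3F320 (decimal 258848)

LSB = 10 V / 262144 = 38.15 µV.
Input sits at 258848.850 steps above V_low.
Floor → code 258848.
In hexadecimal (0x-prefixed): 0x3F320.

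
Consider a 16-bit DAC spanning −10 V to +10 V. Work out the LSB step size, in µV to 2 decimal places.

Full-scale span = 20 V.
LSB = 20 / 2^16 = 20 / 65536 = 0.000305176 V = 305.18 µV.

305.18 µV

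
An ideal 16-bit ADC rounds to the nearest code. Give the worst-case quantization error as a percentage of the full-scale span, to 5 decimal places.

0.00076 %

Rounding → worst-case error = ½ LSB = V_FS/2^17, so 100/131072 = 0.000762939 % of full scale.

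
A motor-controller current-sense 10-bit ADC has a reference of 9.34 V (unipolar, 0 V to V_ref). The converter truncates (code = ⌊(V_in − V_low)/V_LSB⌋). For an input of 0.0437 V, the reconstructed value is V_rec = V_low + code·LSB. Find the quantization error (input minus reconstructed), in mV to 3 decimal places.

7.216 mV

One LSB is 9.34 V / 1024 = 9.121 mV.
Scaled input = 4.7911 LSBs, so code = 4.
Code 4 maps back to 0 + 4×0.00912109 V = 0.036484375 V.
V_in − V_rec = 0.00721562 V = 7.216 mV.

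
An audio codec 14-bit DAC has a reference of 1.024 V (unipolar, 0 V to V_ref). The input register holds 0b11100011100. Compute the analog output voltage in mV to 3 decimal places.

LSB = 1.024 V / 2^14 = 62.50 µV.
Code 0b11100011100 = 1820 decimal.
V_out = 0 + 1820 × 6.25e-05 V = 0.11375 V.
= 113.750 mV.

113.750 mV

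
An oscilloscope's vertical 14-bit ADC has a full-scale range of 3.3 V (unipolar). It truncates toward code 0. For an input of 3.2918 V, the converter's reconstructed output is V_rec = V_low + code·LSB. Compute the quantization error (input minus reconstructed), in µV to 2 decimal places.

58.06 µV

Step size: 3.3 V ÷ 2^14 = 201.42 µV.
(3.2918 − 0)/0.000201416 = 16343.2882; ⌊·⌋ gives code 16343.
Code 16343 maps back to 0 + 16343×0.000201416 V = 3.2917419 V.
Error = 3.2918 − 3.2917419 = 5.80566e-05 V = 58.06 µV.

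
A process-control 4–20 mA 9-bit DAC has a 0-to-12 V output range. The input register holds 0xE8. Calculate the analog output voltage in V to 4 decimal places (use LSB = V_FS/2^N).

LSB = 12 V / 2^9 = 23.438 mV.
Code 0xE8 = 232 decimal.
V_out = 0 + 232 × 0.0234375 V = 5.4375 V.

5.4375 V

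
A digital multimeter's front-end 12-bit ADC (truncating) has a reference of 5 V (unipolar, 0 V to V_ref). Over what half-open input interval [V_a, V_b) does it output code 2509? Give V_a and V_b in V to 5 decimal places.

LSB = 5/2^12 = 1.221 mV.
V_a = V_low + 2509·LSB = 3.06274 V; V_b = V_low + 2510·LSB = 3.06396 V.

[3.06274 V, 3.06396 V)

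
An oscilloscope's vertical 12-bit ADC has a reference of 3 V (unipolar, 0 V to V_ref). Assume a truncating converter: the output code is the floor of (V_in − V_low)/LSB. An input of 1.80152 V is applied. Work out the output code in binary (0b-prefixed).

code 0b100110011011 (decimal 2459)

Full-scale span = 3 V; LSB = 3/2^12 = 0.732 mV.
Input sits at 2459.675 steps above V_low.
So the output code is 2459.
In binary (0b-prefixed): 0b100110011011.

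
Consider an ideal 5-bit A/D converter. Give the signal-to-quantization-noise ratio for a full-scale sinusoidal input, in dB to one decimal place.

31.9 dB

SNR ≈ 6.02·N + 1.76 dB = 6.02·5 + 1.76 = 31.86 dB.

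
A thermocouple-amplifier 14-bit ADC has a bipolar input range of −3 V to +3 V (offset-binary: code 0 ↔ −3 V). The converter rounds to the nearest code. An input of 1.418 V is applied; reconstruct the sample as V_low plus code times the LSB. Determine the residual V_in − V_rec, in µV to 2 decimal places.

LSB = 6/2^14 = 366.21 µV.
(1.418 − (−3))/0.000366211 = 12064.0853; round gives code 12064.
V_rec = (−3) + 12064·0.000366211 = 1.4179688 V.
V_in − V_rec = 3.125e-05 V = 31.25 µV.

31.25 µV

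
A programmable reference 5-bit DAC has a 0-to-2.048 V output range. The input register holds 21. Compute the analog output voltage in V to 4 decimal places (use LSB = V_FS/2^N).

1.3440 V

LSB = 2.048 V / 2^5 = 64.000 mV.
V_out = 0 + 21 × 0.064 V = 1.344 V.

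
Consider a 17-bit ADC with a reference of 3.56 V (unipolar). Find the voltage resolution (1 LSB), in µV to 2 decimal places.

27.16 µV

Full-scale span = 3.56 V.
LSB = 3.56 / 2^17 = 3.56 / 131072 = 2.71606e-05 V = 27.16 µV.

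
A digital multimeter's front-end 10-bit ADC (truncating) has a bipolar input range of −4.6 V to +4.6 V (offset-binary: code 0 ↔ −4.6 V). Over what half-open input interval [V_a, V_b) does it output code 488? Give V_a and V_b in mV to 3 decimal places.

LSB = 9.2/2^10 = 8.984 mV.
V_a = V_low + 488·LSB = -0.215625 V; V_b = V_low + 489·LSB = -0.206641 V.

[-215.625 mV, -206.641 mV)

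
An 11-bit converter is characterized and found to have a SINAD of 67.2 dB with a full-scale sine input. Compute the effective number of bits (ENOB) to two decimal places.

ENOB = (SINAD − 1.76) / 6.02 = (67.2 − 1.76)/6.02 = 10.870.

10.87 bits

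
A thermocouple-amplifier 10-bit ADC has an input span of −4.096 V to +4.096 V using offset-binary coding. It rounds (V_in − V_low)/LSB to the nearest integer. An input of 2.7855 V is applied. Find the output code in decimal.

code 860

LSB = 8.192 V / 1024 = 8.000 mV.
(V_in − V_low)/LSB = (2.7855 − (−4.096)) / 0.008 = 860.188.
Round → code 860.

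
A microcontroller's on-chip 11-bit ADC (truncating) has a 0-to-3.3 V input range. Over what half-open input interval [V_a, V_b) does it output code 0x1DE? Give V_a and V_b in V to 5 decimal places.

LSB = 3.3/2^11 = 1.611 mV.
Code 0x1DE = 478 decimal.
V_a = V_low + 478·LSB = 0.770215 V; V_b = V_low + 479·LSB = 0.771826 V.

[0.77021 V, 0.77183 V)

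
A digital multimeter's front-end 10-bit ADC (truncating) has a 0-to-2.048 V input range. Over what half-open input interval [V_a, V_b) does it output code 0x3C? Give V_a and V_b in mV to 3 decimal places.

[120.000 mV, 122.000 mV)

LSB = 2.048/2^10 = 2.000 mV.
Code 0x3C = 60 decimal.
V_a = V_low + 60·LSB = 0.12 V; V_b = V_low + 61·LSB = 0.122 V.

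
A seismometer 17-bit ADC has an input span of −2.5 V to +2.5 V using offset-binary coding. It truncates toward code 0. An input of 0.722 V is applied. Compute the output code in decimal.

Full-scale span = 5 V; LSB = 5/2^17 = 38.15 µV.
(V_in − V_low)/LSB = (0.722 − (−2.5)) / 3.8147e-05 = 84462.797.
So the output code is 84462.

code 84462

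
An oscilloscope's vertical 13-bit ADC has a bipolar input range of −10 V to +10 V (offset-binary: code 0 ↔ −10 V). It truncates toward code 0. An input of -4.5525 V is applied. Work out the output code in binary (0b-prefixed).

code 0b100010110111 (decimal 2231)

Full-scale span = 20 V; LSB = 20/2^13 = 2.441 mV.
(-4.5525 − (−10)) / 0.00244141 = 2231.296 LSBs.
Floor → code 2231.
In binary (0b-prefixed): 0b100010110111.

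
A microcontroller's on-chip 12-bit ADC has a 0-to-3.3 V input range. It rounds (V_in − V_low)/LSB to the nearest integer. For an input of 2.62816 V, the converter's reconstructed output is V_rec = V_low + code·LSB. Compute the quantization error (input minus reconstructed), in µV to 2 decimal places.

83.83 µV

LSB = 3.3/2^12 = 0.806 mV.
(V_in − V_low)/LSB = (2.62816 − 0)/0.000805664 = 3262.1040 → code 3262 (round).
Code 3262 maps back to 0 + 3262×0.000805664 V = 2.6280762 V.
Difference: 8.38281e-05 V → 83.83 µV.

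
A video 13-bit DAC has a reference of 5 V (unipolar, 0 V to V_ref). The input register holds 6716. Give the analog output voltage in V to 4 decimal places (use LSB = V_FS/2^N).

4.0991 V

LSB = 5 V / 2^13 = 0.610 mV.
V_out = 0 + 6716 × 0.000610352 V = 4.09912 V.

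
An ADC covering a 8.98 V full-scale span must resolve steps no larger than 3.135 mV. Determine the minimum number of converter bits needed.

12 bits

Number of steps required ≥ 8.98 V / 3.135 mV = 2864.43.
Need 2^N ≥ 2864.43; 2^11 = 2048, 2^12 = 4096.
Minimum N = 12.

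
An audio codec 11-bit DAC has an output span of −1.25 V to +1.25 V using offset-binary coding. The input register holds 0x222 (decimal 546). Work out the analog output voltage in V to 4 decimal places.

-0.5835 V

LSB = 2.5 V / 2^11 = 1.221 mV.
Code 0x222 = 546 decimal.
V_out = (−1.25) + 546 × 0.0012207 V = -0.583496 V.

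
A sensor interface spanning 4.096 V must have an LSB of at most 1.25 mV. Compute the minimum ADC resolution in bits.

12 bits

Number of steps required ≥ 4.096 V / 1.25 mV = 3276.80.
Need 2^N ≥ 3276.80; 2^11 = 2048, 2^12 = 4096.
Minimum N = 12.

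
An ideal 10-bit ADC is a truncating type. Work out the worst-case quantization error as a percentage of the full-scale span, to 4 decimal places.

Truncating → worst-case error = 1 LSB = V_FS/2^10, so 100/1024 = 0.0976562 % of full scale.

0.0977 %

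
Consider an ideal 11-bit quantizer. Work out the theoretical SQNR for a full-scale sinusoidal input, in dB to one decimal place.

68.0 dB

SNR ≈ 6.02·N + 1.76 dB = 6.02·11 + 1.76 = 67.98 dB.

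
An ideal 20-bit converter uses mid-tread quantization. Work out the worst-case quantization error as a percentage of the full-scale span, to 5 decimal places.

Rounding → worst-case error = ½ LSB = V_FS/2^21, so 100/2097152 = 4.76837e-05 % of full scale.

0.00005 %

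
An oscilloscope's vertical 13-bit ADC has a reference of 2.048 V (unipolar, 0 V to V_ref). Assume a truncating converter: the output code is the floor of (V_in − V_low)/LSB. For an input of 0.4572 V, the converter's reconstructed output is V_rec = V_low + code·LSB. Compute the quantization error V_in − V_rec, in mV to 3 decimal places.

0.200 mV

Step size: 2.048 V ÷ 2^13 = 250.00 µV.
(V_in − V_low)/LSB = (0.4572 − 0)/0.00025 = 1828.8000 → code 1828 (floor).
Reconstructed: 0.457 V.
Difference: 0.0002 V → 0.200 mV.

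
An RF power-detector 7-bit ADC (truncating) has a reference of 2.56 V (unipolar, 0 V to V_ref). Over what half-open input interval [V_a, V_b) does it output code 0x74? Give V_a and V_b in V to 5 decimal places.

LSB = 2.56/2^7 = 20.000 mV.
Code 0x74 = 116 decimal.
V_a = V_low + 116·LSB = 2.32 V; V_b = V_low + 117·LSB = 2.34 V.

[2.32000 V, 2.34000 V)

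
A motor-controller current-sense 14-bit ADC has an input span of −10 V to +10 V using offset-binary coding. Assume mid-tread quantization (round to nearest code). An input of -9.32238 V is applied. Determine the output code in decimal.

Full-scale span = 20 V; LSB = 20/2^14 = 1.221 mV.
Input sits at 555.106 steps above V_low.
Round → code 555.

code 555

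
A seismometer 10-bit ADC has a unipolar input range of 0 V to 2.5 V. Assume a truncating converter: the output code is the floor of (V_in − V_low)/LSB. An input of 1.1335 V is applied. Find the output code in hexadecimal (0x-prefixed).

With 1024 levels over 2.5 V, one step is 2.441 mV.
Input sits at 464.282 steps above V_low.
⌊·⌋(464.282) = 464.
In hexadecimal (0x-prefixed): 0x1D0.

code 0x1D0 (decimal 464)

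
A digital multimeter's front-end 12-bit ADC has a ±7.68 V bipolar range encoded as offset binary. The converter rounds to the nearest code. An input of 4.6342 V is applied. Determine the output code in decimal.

LSB = 15.36 V / 4096 = 3.750 mV.
(V_in − V_low)/LSB = (4.6342 − (−7.68)) / 0.00375 = 3283.787.
So the output code is 3284.

code 3284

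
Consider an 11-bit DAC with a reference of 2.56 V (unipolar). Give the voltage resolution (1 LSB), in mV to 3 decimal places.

1.250 mV

Full-scale span = 2.56 V.
LSB = 2.56 / 2^11 = 2.56 / 2048 = 0.00125 V = 1.250 mV.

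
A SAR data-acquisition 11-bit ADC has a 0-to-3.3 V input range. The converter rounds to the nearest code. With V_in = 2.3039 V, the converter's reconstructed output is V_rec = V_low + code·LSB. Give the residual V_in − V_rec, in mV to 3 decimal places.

-0.299 mV

LSB = 3.3/2^11 = 1.611 mV.
(2.3039 − 0)/0.00161133 = 1429.8143; round gives code 1430.
Code 1430 maps back to 0 + 1430×0.00161133 V = 2.3041992 V.
Difference: -0.000299219 V → -0.299 mV.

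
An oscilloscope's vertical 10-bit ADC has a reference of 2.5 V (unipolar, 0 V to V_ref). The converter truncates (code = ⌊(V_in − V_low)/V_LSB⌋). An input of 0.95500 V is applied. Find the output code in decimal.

LSB = 2.5 V / 1024 = 2.441 mV.
(0.95500 − 0) / 0.00244141 = 391.168 LSBs.
⌊·⌋(391.168) = 391.

code 391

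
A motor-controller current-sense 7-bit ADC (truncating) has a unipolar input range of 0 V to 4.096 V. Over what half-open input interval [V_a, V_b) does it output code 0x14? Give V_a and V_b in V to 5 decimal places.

[0.64000 V, 0.67200 V)

LSB = 4.096/2^7 = 32.000 mV.
Code 0x14 = 20 decimal.
V_a = V_low + 20·LSB = 0.64 V; V_b = V_low + 21·LSB = 0.672 V.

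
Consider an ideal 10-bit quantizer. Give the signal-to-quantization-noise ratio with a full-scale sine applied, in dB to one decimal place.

62.0 dB

SNR ≈ 6.02·N + 1.76 dB = 6.02·10 + 1.76 = 61.96 dB.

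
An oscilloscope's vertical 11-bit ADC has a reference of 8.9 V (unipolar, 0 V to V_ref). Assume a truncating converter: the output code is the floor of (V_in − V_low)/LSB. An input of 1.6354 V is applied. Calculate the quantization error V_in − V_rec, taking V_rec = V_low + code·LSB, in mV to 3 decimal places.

1.416 mV

Step size: 8.9 V ÷ 2^11 = 4.346 mV.
(1.6354 − 0)/0.0043457 = 376.3258; ⌊·⌋ gives code 376.
Reconstructed: 1.6339844 V.
V_in − V_rec = 0.00141562 V = 1.416 mV.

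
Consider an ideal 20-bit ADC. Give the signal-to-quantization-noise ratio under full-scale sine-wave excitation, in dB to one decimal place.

SNR ≈ 6.02·N + 1.76 dB = 6.02·20 + 1.76 = 122.16 dB.

122.2 dB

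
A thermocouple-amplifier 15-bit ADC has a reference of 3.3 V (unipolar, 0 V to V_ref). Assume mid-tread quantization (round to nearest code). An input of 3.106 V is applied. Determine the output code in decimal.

With 32768 levels over 3.3 V, one step is 100.71 µV.
(3.106 − 0) / 0.000100708 = 30841.639 LSBs.
round(30841.639) = 30842.

code 30842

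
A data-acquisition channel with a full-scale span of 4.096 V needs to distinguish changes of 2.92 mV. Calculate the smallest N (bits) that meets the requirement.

11 bits

Number of steps required ≥ 4.096 V / 2.92 mV = 1402.74.
Need 2^N ≥ 1402.74; 2^10 = 1024, 2^11 = 2048.
Minimum N = 11.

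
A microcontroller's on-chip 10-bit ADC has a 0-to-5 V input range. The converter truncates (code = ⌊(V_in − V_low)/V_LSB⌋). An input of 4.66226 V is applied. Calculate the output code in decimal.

code 954

LSB = 5 V / 1024 = 4.883 mV.
Input sits at 954.831 steps above V_low.
Floor → code 954.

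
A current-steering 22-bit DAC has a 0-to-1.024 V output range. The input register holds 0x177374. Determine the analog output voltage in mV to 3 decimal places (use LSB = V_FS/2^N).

LSB = 1.024 V / 2^22 = 0.24 µV.
Code 0x177374 = 1536884 decimal.
V_out = 0 + 1536884 × 2.44141e-07 V = 0.375216 V.
= 375.216 mV.

375.216 mV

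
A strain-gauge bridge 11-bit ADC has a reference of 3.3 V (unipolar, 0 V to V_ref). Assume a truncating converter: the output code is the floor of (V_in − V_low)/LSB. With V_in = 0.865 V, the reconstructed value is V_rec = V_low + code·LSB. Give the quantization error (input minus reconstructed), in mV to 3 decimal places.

LSB = 3.3/2^11 = 1.611 mV.
(V_in − V_low)/LSB = (0.865 − 0)/0.00161133 = 536.8242 → code 536 (floor).
Reconstructed: 0.86367187 V.
V_in − V_rec = 0.00132813 V = 1.328 mV.

1.328 mV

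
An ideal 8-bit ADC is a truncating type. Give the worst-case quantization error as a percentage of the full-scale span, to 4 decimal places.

Truncating → worst-case error = 1 LSB = V_FS/2^8, so 100/256 = 0.390625 % of full scale.

0.3906 %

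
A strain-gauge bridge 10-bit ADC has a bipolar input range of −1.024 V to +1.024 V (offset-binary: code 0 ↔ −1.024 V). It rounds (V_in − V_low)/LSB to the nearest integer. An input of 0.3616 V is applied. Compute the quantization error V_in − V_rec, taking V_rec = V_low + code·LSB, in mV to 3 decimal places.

-0.400 mV

One LSB is 2.048 V / 1024 = 2.000 mV.
Scaled input = 692.8000 LSBs, so code = 693.
V_rec = (−1.024) + 693·0.002 = 0.362 V.
Difference: -0.0004 V → -0.400 mV.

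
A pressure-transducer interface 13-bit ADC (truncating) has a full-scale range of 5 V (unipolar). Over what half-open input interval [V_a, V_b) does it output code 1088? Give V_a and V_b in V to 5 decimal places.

[0.66406 V, 0.66467 V)

LSB = 5/2^13 = 0.610 mV.
V_a = V_low + 1088·LSB = 0.664062 V; V_b = V_low + 1089·LSB = 0.664673 V.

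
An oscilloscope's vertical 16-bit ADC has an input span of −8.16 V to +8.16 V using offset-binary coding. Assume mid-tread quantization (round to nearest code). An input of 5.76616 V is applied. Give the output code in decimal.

code 55923

Full-scale span = 16.32 V; LSB = 16.32/2^16 = 249.02 µV.
(V_in − V_low)/LSB = (5.76616 − (−8.16)) / 0.000249023 = 55923.090.
Round → code 55923.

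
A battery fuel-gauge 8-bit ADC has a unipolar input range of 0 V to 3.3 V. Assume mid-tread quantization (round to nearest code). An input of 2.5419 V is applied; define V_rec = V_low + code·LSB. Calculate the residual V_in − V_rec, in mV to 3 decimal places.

Step size: 3.3 V ÷ 2^8 = 12.891 mV.
(2.5419 − 0)/0.0128906 = 197.1898; round gives code 197.
Code 197 maps back to 0 + 197×0.0128906 V = 2.5394531 V.
Difference: 0.00244687 V → 2.447 mV.

2.447 mV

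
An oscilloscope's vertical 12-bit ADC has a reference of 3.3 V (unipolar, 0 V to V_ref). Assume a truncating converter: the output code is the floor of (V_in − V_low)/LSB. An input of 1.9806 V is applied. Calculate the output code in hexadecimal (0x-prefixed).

Full-scale span = 3.3 V; LSB = 3.3/2^12 = 0.806 mV.
(1.9806 − 0) / 0.000805664 = 2458.345 LSBs.
So the output code is 2458.
In hexadecimal (0x-prefixed): 0x99A.

code 0x99A (decimal 2458)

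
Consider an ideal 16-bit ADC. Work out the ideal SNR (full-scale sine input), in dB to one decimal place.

98.1 dB

SNR ≈ 6.02·N + 1.76 dB = 6.02·16 + 1.76 = 98.08 dB.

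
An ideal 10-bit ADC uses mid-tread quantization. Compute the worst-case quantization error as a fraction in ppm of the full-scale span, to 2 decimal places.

488.28 ppm

Rounding → worst-case error = ½ LSB = V_FS/2^11, so 1e+06/2048 = 488.281 ppm of full scale.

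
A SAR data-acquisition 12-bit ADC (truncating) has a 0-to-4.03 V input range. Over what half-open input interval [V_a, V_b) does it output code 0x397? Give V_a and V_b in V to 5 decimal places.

[0.90419 V, 0.90518 V)

LSB = 4.03/2^12 = 0.984 mV.
Code 0x397 = 919 decimal.
V_a = V_low + 919·LSB = 0.904192 V; V_b = V_low + 920·LSB = 0.905176 V.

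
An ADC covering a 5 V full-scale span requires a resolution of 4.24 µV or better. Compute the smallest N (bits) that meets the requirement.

Number of steps required ≥ 5 V / 4.24 µV = 1179245.28.
Need 2^N ≥ 1179245.28; 2^20 = 1048576, 2^21 = 2097152.
Minimum N = 21.

21 bits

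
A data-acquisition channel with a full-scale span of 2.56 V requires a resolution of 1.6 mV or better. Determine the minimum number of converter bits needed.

11 bits

Number of steps required ≥ 2.56 V / 1.6 mV = 1600.00.
Need 2^N ≥ 1600.00; 2^10 = 1024, 2^11 = 2048.
Minimum N = 11.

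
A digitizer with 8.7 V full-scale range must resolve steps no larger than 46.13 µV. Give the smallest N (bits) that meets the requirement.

18 bits

Number of steps required ≥ 8.7 V / 46.13 µV = 188597.44.
Need 2^N ≥ 188597.44; 2^17 = 131072, 2^18 = 262144.
Minimum N = 18.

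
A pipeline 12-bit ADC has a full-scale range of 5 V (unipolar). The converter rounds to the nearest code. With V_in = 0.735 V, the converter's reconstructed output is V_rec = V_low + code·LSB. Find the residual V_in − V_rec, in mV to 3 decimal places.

One LSB is 5 V / 4096 = 1.221 mV.
(V_in − V_low)/LSB = (0.735 − 0)/0.0012207 = 602.1120 → code 602 (round).
Code 602 maps back to 0 + 602×0.0012207 V = 0.73486328 V.
Difference: 0.000136719 V → 0.137 mV.

0.137 mV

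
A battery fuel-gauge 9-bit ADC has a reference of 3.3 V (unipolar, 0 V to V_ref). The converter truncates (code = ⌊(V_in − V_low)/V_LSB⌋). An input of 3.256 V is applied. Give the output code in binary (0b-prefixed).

With 512 levels over 3.3 V, one step is 6.445 mV.
(3.256 − 0) / 0.00644531 = 505.173 LSBs.
Floor → code 505.
In binary (0b-prefixed): 0b111111001.

code 0b111111001 (decimal 505)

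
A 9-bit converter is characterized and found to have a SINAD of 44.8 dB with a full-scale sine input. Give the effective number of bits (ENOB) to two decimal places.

ENOB = (SINAD − 1.76) / 6.02 = (44.8 − 1.76)/6.02 = 7.150.

7.15 bits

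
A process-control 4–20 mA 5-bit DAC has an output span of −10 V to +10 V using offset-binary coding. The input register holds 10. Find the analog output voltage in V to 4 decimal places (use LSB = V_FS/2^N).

-3.7500 V

LSB = 20 V / 2^5 = 0.6250 V.
V_out = (−10) + 10 × 0.625 V = -3.75 V.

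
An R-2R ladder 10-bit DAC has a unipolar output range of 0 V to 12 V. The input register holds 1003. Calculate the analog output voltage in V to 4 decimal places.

11.7539 V

LSB = 12 V / 2^10 = 11.719 mV.
V_out = 0 + 1003 × 0.0117188 V = 11.7539 V.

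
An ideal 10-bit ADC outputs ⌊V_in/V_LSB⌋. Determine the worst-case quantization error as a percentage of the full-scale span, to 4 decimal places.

0.0977 %

Truncating → worst-case error = 1 LSB = V_FS/2^10, so 100/1024 = 0.0976562 % of full scale.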